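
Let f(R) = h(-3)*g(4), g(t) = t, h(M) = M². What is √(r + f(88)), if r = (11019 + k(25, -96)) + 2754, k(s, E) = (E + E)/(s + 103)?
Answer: √55230/2 ≈ 117.51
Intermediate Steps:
k(s, E) = 2*E/(103 + s) (k(s, E) = (2*E)/(103 + s) = 2*E/(103 + s))
f(R) = 36 (f(R) = (-3)²*4 = 9*4 = 36)
r = 27543/2 (r = (11019 + 2*(-96)/(103 + 25)) + 2754 = (11019 + 2*(-96)/128) + 2754 = (11019 + 2*(-96)*(1/128)) + 2754 = (11019 - 3/2) + 2754 = 22035/2 + 2754 = 27543/2 ≈ 13772.)
√(r + f(88)) = √(27543/2 + 36) = √(27615/2) = √55230/2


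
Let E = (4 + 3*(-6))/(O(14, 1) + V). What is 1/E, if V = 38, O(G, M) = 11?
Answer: -7/2 ≈ -3.5000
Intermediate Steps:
E = -2/7 (E = (4 + 3*(-6))/(11 + 38) = (4 - 18)/49 = -14*1/49 = -2/7 ≈ -0.28571)
1/E = 1/(-2/7) = -7/2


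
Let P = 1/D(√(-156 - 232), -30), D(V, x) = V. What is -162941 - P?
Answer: -162941 + I*√97/194 ≈ -1.6294e+5 + 0.050767*I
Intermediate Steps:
P = -I*√97/194 (P = 1/(√(-156 - 232)) = 1/(√(-388)) = 1/(2*I*√97) = -I*√97/194 ≈ -0.050767*I)
-162941 - P = -162941 - (-1)*I*√97/194 = -162941 + I*√97/194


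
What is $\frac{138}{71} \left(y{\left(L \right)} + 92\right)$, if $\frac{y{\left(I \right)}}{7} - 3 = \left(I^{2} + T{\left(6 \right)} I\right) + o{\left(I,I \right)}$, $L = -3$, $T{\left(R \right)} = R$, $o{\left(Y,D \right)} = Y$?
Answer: $\frac{4002}{71} \approx 56.366$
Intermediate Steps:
$y{\left(I \right)} = 21 + 7 I^{2} + 49 I$ ($y{\left(I \right)} = 21 + 7 \left(\left(I^{2} + 6 I\right) + I\right) = 21 + 7 \left(I^{2} + 7 I\right) = 21 + \left(7 I^{2} + 49 I\right) = 21 + 7 I^{2} + 49 I$)
$\frac{138}{71} \left(y{\left(L \right)} + 92\right) = \frac{138}{71} \left(\left(21 + 7 \left(-3\right)^{2} + 49 \left(-3\right)\right) + 92\right) = 138 \cdot \frac{1}{71} \left(\left(21 + 7 \cdot 9 - 147\right) + 92\right) = \frac{138 \left(\left(21 + 63 - 147\right) + 92\right)}{71} = \frac{138 \left(-63 + 92\right)}{71} = \frac{138}{71} \cdot 29 = \frac{4002}{71}$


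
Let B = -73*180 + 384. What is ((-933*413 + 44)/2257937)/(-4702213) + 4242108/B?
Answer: -3753311357901256774/11286190659599603 ≈ -332.56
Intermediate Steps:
B = -12756 (B = -13140 + 384 = -12756)
((-933*413 + 44)/2257937)/(-4702213) + 4242108/B = ((-933*413 + 44)/2257937)/(-4702213) + 4242108/(-12756) = ((-385329 + 44)*(1/2257937))*(-1/4702213) + 4242108*(-1/12756) = -385285*1/2257937*(-1/4702213) - 353509/1063 = -385285/2257937*(-1/4702213) - 353509/1063 = 385285/10617300714581 - 353509/1063 = -3753311357901256774/11286190659599603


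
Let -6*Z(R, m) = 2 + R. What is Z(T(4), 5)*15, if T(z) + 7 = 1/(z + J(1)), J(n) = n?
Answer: 12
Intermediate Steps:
T(z) = -7 + 1/(1 + z) (T(z) = -7 + 1/(z + 1) = -7 + 1/(1 + z))
Z(R, m) = -⅓ - R/6 (Z(R, m) = -(2 + R)/6 = -⅓ - R/6)
Z(T(4), 5)*15 = (-⅓ - (-6 - 7*4)/(6*(1 + 4)))*15 = (-⅓ - (-6 - 28)/(6*5))*15 = (-⅓ - (-34)/30)*15 = (-⅓ - ⅙*(-34/5))*15 = (-⅓ + 17/15)*15 = (⅘)*15 = 12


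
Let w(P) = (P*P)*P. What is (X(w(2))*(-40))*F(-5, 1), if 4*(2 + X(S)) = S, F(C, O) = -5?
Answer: 0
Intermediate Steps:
w(P) = P³ (w(P) = P²*P = P³)
X(S) = -2 + S/4
(X(w(2))*(-40))*F(-5, 1) = ((-2 + (¼)*2³)*(-40))*(-5) = ((-2 + (¼)*8)*(-40))*(-5) = ((-2 + 2)*(-40))*(-5) = (0*(-40))*(-5) = 0*(-5) = 0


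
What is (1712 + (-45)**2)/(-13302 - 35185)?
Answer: -3737/48487 ≈ -0.077072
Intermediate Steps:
(1712 + (-45)**2)/(-13302 - 35185) = (1712 + 2025)/(-48487) = 3737*(-1/48487) = -3737/48487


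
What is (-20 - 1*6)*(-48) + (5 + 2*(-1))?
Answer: 1251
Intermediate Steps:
(-20 - 1*6)*(-48) + (5 + 2*(-1)) = (-20 - 6)*(-48) + (5 - 2) = -26*(-48) + 3 = 1248 + 3 = 1251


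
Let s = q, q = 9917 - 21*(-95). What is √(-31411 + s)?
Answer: I*√19499 ≈ 139.64*I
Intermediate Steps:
q = 11912 (q = 9917 - 1*(-1995) = 9917 + 1995 = 11912)
s = 11912
√(-31411 + s) = √(-31411 + 11912) = √(-19499) = I*√19499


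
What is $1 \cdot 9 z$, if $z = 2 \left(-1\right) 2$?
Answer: $-36$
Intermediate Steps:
$z = -4$ ($z = \left(-2\right) 2 = -4$)
$1 \cdot 9 z = 1 \cdot 9 \left(-4\right) = 9 \left(-4\right) = -36$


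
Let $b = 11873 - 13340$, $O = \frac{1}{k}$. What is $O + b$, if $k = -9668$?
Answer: $- \frac{14182957}{9668} \approx -1467.0$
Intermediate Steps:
$O = - \frac{1}{9668}$ ($O = \frac{1}{-9668} = - \frac{1}{9668} \approx -0.00010343$)
$b = -1467$ ($b = 11873 - 13340 = -1467$)
$O + b = - \frac{1}{9668} - 1467 = - \frac{14182957}{9668}$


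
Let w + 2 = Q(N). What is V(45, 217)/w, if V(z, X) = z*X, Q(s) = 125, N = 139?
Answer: 3255/41 ≈ 79.390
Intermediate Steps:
V(z, X) = X*z
w = 123 (w = -2 + 125 = 123)
V(45, 217)/w = (217*45)/123 = 9765*(1/123) = 3255/41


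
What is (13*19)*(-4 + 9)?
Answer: 1235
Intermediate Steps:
(13*19)*(-4 + 9) = 247*5 = 1235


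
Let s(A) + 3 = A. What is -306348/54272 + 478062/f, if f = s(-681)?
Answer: -181631409/257792 ≈ -704.57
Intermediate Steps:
s(A) = -3 + A
f = -684 (f = -3 - 681 = -684)
-306348/54272 + 478062/f = -306348/54272 + 478062/(-684) = -306348*1/54272 + 478062*(-1/684) = -76587/13568 - 26559/38 = -181631409/257792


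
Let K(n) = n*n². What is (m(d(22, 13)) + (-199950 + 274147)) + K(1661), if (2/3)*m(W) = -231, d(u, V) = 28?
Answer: 9165283263/2 ≈ 4.5826e+9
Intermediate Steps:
m(W) = -693/2 (m(W) = (3/2)*(-231) = -693/2)
K(n) = n³
(m(d(22, 13)) + (-199950 + 274147)) + K(1661) = (-693/2 + (-199950 + 274147)) + 1661³ = (-693/2 + 74197) + 4582567781 = 147701/2 + 4582567781 = 9165283263/2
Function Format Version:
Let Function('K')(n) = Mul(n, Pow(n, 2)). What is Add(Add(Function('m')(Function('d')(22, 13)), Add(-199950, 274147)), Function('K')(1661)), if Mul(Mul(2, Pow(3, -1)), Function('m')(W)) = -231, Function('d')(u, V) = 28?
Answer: Rational(9165283263, 2) ≈ 4.5826e+9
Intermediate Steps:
Function('m')(W) = Rational(-693, 2) (Function('m')(W) = Mul(Rational(3, 2), -231) = Rational(-693, 2))
Function('K')(n) = Pow(n, 3)
Add(Add(Function('m')(Function('d')(22, 13)), Add(-199950, 274147)), Function('K')(1661)) = Add(Add(Rational(-693, 2), Add(-199950, 274147)), Pow(1661, 3)) = Add(Add(Rational(-693, 2), 74197), 4582567781) = Add(Rational(147701, 2), 4582567781) = Rational(9165283263, 2)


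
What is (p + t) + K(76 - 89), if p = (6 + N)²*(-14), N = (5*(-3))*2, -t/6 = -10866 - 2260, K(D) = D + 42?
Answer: 70721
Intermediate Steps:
K(D) = 42 + D
t = 78756 (t = -6*(-10866 - 2260) = -6*(-13126) = 78756)
N = -30 (N = -15*2 = -30)
p = -8064 (p = (6 - 30)²*(-14) = (-24)²*(-14) = 576*(-14) = -8064)
(p + t) + K(76 - 89) = (-8064 + 78756) + (42 + (76 - 89)) = 70692 + (42 - 13) = 70692 + 29 = 70721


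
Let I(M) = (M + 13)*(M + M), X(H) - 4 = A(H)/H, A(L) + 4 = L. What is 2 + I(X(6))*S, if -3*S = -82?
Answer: 110918/27 ≈ 4108.1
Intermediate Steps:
S = 82/3 (S = -1/3*(-82) = 82/3 ≈ 27.333)
A(L) = -4 + L
X(H) = 4 + (-4 + H)/H
I(M) = 2*M*(13 + M) (I(M) = (13 + M)*(2*M) = 2*M*(13 + M))
2 + I(X(6))*S = 2 + (2*(5 - 4/6)*(13 + (5 - 4/6)))*(82/3) = 2 + (2*(5 - 4*1/6)*(13 + (5 - 4*1/6)))*(82/3) = 2 + (2*(5 - 2/3)*(13 + (5 - 2/3)))*(82/3) = 2 + (2*(13/3)*(13 + 13/3))*(82/3) = 2 + (2*(13/3)*(52/3))*(82/3) = 2 + (1352/9)*(82/3) = 2 + 110864/27 = 110918/27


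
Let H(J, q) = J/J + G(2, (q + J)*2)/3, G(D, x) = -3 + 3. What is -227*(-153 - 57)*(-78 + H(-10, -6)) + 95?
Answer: -3670495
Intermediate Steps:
G(D, x) = 0
H(J, q) = 1 (H(J, q) = J/J + 0/3 = 1 + 0*(⅓) = 1 + 0 = 1)
-227*(-153 - 57)*(-78 + H(-10, -6)) + 95 = -227*(-153 - 57)*(-78 + 1) + 95 = -(-47670)*(-77) + 95 = -227*16170 + 95 = -3670590 + 95 = -3670495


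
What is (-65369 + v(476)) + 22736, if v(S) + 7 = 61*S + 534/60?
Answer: -135951/10 ≈ -13595.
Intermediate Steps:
v(S) = 19/10 + 61*S (v(S) = -7 + (61*S + 534/60) = -7 + (61*S + 534*(1/60)) = -7 + (61*S + 89/10) = -7 + (89/10 + 61*S) = 19/10 + 61*S)
(-65369 + v(476)) + 22736 = (-65369 + (19/10 + 61*476)) + 22736 = (-65369 + (19/10 + 29036)) + 22736 = (-65369 + 290379/10) + 22736 = -363311/10 + 22736 = -135951/10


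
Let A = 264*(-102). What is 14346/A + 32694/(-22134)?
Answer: -652461/324632 ≈ -2.0098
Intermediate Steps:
A = -26928
14346/A + 32694/(-22134) = 14346/(-26928) + 32694/(-22134) = 14346*(-1/26928) + 32694*(-1/22134) = -797/1496 - 5449/3689 = -652461/324632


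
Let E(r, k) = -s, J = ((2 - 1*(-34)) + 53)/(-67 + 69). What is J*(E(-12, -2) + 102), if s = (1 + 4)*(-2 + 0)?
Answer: 4984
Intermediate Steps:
J = 89/2 (J = ((2 + 34) + 53)/2 = (36 + 53)*(1/2) = 89*(1/2) = 89/2 ≈ 44.500)
s = -10 (s = 5*(-2) = -10)
E(r, k) = 10 (E(r, k) = -1*(-10) = 10)
J*(E(-12, -2) + 102) = 89*(10 + 102)/2 = (89/2)*112 = 4984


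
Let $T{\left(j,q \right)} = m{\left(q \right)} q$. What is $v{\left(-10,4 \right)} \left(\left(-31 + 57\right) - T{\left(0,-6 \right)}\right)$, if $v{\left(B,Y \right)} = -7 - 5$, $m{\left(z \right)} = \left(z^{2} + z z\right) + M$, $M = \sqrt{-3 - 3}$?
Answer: $-5496 - 72 i \sqrt{6} \approx -5496.0 - 176.36 i$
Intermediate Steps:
$M = i \sqrt{6}$ ($M = \sqrt{-6} = i \sqrt{6} \approx 2.4495 i$)
$m{\left(z \right)} = 2 z^{2} + i \sqrt{6}$ ($m{\left(z \right)} = \left(z^{2} + z z\right) + i \sqrt{6} = \left(z^{2} + z^{2}\right) + i \sqrt{6} = 2 z^{2} + i \sqrt{6}$)
$T{\left(j,q \right)} = q \left(2 q^{2} + i \sqrt{6}\right)$ ($T{\left(j,q \right)} = \left(2 q^{2} + i \sqrt{6}\right) q = q \left(2 q^{2} + i \sqrt{6}\right)$)
$v{\left(B,Y \right)} = -12$
$v{\left(-10,4 \right)} \left(\left(-31 + 57\right) - T{\left(0,-6 \right)}\right) = - 12 \left(\left(-31 + 57\right) - - 6 \left(2 \left(-6\right)^{2} + i \sqrt{6}\right)\right) = - 12 \left(26 - - 6 \left(2 \cdot 36 + i \sqrt{6}\right)\right) = - 12 \left(26 - - 6 \left(72 + i \sqrt{6}\right)\right) = - 12 \left(26 - \left(-432 - 6 i \sqrt{6}\right)\right) = - 12 \left(26 + \left(432 + 6 i \sqrt{6}\right)\right) = - 12 \left(458 + 6 i \sqrt{6}\right) = -5496 - 72 i \sqrt{6}$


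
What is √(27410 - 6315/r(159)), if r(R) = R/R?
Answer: √21095 ≈ 145.24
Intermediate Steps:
r(R) = 1
√(27410 - 6315/r(159)) = √(27410 - 6315/1) = √(27410 - 6315*1) = √(27410 - 6315) = √21095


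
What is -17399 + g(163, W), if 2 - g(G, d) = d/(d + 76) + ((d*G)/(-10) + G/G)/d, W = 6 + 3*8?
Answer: -13817908/795 ≈ -17381.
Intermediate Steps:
W = 30 (W = 6 + 24 = 30)
g(G, d) = 2 - d/(76 + d) - (1 - G*d/10)/d (g(G, d) = 2 - (d/(d + 76) + ((d*G)/(-10) + G/G)/d) = 2 - (d/(76 + d) + ((G*d)*(-1/10) + 1)/d) = 2 - (d/(76 + d) + (-G*d/10 + 1)/d) = 2 - (d/(76 + d) + (1 - G*d/10)/d) = 2 + (-d/(76 + d) - (1 - G*d/10)/d) = 2 - d/(76 + d) - (1 - G*d/10)/d)
-17399 + g(163, W) = -17399 + (1/10)*(-760 + 10*30**2 + 1510*30 + 163*30**2 + 76*163*30)/(30*(76 + 30)) = -17399 + (1/10)*(1/30)*(-760 + 10*900 + 45300 + 163*900 + 371640)/106 = -17399 + (1/10)*(1/30)*(1/106)*(-760 + 9000 + 45300 + 146700 + 371640) = -17399 + (1/10)*(1/30)*(1/106)*571880 = -17399 + 14297/795 = -13817908/795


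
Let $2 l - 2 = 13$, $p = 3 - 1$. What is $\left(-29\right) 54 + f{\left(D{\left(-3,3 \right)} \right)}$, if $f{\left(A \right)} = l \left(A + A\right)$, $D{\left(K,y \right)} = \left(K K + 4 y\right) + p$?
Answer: $-1221$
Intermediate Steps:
$p = 2$ ($p = 3 - 1 = 2$)
$D{\left(K,y \right)} = 2 + K^{2} + 4 y$ ($D{\left(K,y \right)} = \left(K K + 4 y\right) + 2 = \left(K^{2} + 4 y\right) + 2 = 2 + K^{2} + 4 y$)
$l = \frac{15}{2}$ ($l = 1 + \frac{1}{2} \cdot 13 = 1 + \frac{13}{2} = \frac{15}{2} \approx 7.5$)
$f{\left(A \right)} = 15 A$ ($f{\left(A \right)} = \frac{15 \left(A + A\right)}{2} = \frac{15 \cdot 2 A}{2} = 15 A$)
$\left(-29\right) 54 + f{\left(D{\left(-3,3 \right)} \right)} = \left(-29\right) 54 + 15 \left(2 + \left(-3\right)^{2} + 4 \cdot 3\right) = -1566 + 15 \left(2 + 9 + 12\right) = -1566 + 15 \cdot 23 = -1566 + 345 = -1221$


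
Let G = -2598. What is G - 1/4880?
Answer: -12678241/4880 ≈ -2598.0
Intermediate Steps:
G - 1/4880 = -2598 - 1/4880 = -12678241/4880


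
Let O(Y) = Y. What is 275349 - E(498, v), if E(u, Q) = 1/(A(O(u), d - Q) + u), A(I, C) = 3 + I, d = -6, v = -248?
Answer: 275073650/999 ≈ 2.7535e+5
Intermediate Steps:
E(u, Q) = 1/(3 + 2*u) (E(u, Q) = 1/((3 + u) + u) = 1/(3 + 2*u))
275349 - E(498, v) = 275349 - 1/(3 + 2*498) = 275349 - 1/(3 + 996) = 275349 - 1/999 = 275073650/999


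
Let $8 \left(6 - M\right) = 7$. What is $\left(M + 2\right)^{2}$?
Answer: $\frac{3249}{64} \approx 50.766$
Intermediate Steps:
$M = \frac{41}{8}$ ($M = 6 - \frac{7}{8} = \frac{41}{8} \approx 5.125$)
$\left(M + 2\right)^{2} = \left(\frac{41}{8} + 2\right)^{2} = \left(\frac{57}{8}\right)^{2} = \frac{3249}{64}$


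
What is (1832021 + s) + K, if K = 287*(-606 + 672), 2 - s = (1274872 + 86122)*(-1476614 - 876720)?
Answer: 3202875304961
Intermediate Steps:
s = 3202873453998 (s = 2 - (1274872 + 86122)*(-1476614 - 876720) = 2 - 1360994*(-2353334) = 2 - 1*(-3202873453996) = 2 + 3202873453996 = 3202873453998)
K = 18942 (K = 287*66 = 18942)
(1832021 + s) + K = (1832021 + 3202873453998) + 18942 = 3202875286019 + 18942 = 3202875304961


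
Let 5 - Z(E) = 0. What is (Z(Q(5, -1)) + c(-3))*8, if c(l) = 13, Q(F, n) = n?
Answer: 144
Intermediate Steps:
Z(E) = 5 (Z(E) = 5 - 1*0 = 5 + 0 = 5)
(Z(Q(5, -1)) + c(-3))*8 = (5 + 13)*8 = 18*8 = 144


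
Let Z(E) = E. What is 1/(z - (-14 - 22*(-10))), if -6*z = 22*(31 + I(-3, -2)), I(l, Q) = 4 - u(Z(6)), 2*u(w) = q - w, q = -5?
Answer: -2/709 ≈ -0.0028209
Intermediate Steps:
u(w) = -5/2 - w/2 (u(w) = (-5 - w)/2 = -5/2 - w/2)
I(l, Q) = 19/2 (I(l, Q) = 4 - (-5/2 - ½*6) = 4 - (-5/2 - 3) = 4 - 1*(-11/2) = 4 + 11/2 = 19/2)
z = -297/2 (z = -11*(31 + 19/2)/3 = -11*81/(3*2) = -⅙*891 = -297/2 ≈ -148.50)
1/(z - (-14 - 22*(-10))) = 1/(-297/2 - (-14 - 22*(-10))) = 1/(-297/2 - (-14 + 220)) = 1/(-297/2 - 1*206) = 1/(-297/2 - 206) = 1/(-709/2) = -2/709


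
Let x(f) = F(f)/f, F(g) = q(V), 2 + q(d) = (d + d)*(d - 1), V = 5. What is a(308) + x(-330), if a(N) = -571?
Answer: -94234/165 ≈ -571.12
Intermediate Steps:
q(d) = -2 + 2*d*(-1 + d) (q(d) = -2 + (d + d)*(d - 1) = -2 + (2*d)*(-1 + d) = -2 + 2*d*(-1 + d))
F(g) = 38 (F(g) = -2 - 2*5 + 2*5**2 = -2 - 10 + 2*25 = -2 - 10 + 50 = 38)
x(f) = 38/f
a(308) + x(-330) = -571 + 38/(-330) = -571 + 38*(-1/330) = -571 - 19/165 = -94234/165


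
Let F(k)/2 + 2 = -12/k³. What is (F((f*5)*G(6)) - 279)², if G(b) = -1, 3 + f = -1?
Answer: 80090698009/1000000 ≈ 80091.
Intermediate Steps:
f = -4 (f = -3 - 1 = -4)
F(k) = -4 - 24/k³ (F(k) = -4 + 2*(-12/k³) = -4 - 24/k³)
(F((f*5)*G(6)) - 279)² = ((-4 - 24/(-4*5*(-1))³) - 279)² = ((-4 - 24/(-20*(-1))³) - 279)² = ((-4 - 24/20³) - 279)² = ((-4 - 24*1/8000) - 279)² = ((-4 - 3/1000) - 279)² = (-4003/1000 - 279)² = (-283003/1000)² = 80090698009/1000000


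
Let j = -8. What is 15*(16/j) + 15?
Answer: -15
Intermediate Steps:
15*(16/j) + 15 = 15*(16/(-8)) + 15 = 15*(16*(-⅛)) + 15 = 15*(-2) + 15 = -30 + 15 = -15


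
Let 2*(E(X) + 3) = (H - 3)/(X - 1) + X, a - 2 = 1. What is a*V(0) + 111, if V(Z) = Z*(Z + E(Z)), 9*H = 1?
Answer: 111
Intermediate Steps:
a = 3 (a = 2 + 1 = 3)
H = ⅑ (H = (⅑)*1 = ⅑ ≈ 0.11111)
E(X) = -3 + X/2 - 13/(9*(-1 + X)) (E(X) = -3 + ((⅑ - 3)/(X - 1) + X)/2 = -3 + (-26/(9*(-1 + X)) + X)/2 = -3 + (X - 26/(9*(-1 + X)))/2 = -3 + (X/2 - 13/(9*(-1 + X))) = -3 + X/2 - 13/(9*(-1 + X)))
V(Z) = Z*(Z + (28 - 63*Z + 9*Z²)/(18*(-1 + Z)))
a*V(0) + 111 = 3*((1/18)*0*(28 - 81*0 + 27*0²)/(-1 + 0)) + 111 = 3*((1/18)*0*(28 + 0 + 27*0)/(-1)) + 111 = 3*((1/18)*0*(-1)*(28 + 0 + 0)) + 111 = 3*((1/18)*0*(-1)*28) + 111 = 3*0 + 111 = 0 + 111 = 111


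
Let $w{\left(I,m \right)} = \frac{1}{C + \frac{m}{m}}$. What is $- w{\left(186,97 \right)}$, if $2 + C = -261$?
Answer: $\frac{1}{262} \approx 0.0038168$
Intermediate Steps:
$C = -263$ ($C = -2 - 261 = -263$)
$w{\left(I,m \right)} = - \frac{1}{262}$ ($w{\left(I,m \right)} = \frac{1}{-263 + \frac{m}{m}} = \frac{1}{-263 + 1} = \frac{1}{-262} = - \frac{1}{262}$)
$- w{\left(186,97 \right)} = \left(-1\right) \left(- \frac{1}{262}\right) = \frac{1}{262}$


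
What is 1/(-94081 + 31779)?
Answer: -1/62302 ≈ -1.6051e-5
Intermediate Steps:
1/(-94081 + 31779) = 1/(-62302) = -1/62302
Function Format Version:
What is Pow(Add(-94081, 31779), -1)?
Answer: Rational(-1, 62302) ≈ -1.6051e-5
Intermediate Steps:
Pow(Add(-94081, 31779), -1) = Pow(-62302, -1) = Rational(-1, 62302)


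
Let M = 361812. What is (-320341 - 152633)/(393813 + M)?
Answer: -157658/251875 ≈ -0.62594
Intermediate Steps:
(-320341 - 152633)/(393813 + M) = (-320341 - 152633)/(393813 + 361812) = -472974/755625 = -472974*1/755625 = -157658/251875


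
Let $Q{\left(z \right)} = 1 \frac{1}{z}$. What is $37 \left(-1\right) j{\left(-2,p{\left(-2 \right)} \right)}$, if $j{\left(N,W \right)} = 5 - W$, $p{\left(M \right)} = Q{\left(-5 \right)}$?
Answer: $- \frac{962}{5} \approx -192.4$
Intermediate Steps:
$Q{\left(z \right)} = \frac{1}{z}$
$p{\left(M \right)} = - \frac{1}{5}$ ($p{\left(M \right)} = \frac{1}{-5} = - \frac{1}{5}$)
$37 \left(-1\right) j{\left(-2,p{\left(-2 \right)} \right)} = 37 \left(-1\right) \left(5 - - \frac{1}{5}\right) = - 37 \left(5 + \frac{1}{5}\right) = \left(-37\right) \frac{26}{5} = - \frac{962}{5}$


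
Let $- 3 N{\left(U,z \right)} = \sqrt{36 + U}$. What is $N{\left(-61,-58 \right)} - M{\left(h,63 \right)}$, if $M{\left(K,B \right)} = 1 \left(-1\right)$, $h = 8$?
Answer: $1 - \frac{5 i}{3} \approx 1.0 - 1.6667 i$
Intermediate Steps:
$N{\left(U,z \right)} = - \frac{\sqrt{36 + U}}{3}$
$M{\left(K,B \right)} = -1$
$N{\left(-61,-58 \right)} - M{\left(h,63 \right)} = - \frac{\sqrt{36 - 61}}{3} - -1 = - \frac{\sqrt{-25}}{3} + 1 = - \frac{5 i}{3} + 1 = 1 - \frac{5 i}{3}$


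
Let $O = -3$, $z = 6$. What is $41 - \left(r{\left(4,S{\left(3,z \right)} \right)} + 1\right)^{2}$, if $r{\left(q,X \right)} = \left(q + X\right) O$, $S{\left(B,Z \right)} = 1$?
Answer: $-155$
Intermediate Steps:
$r{\left(q,X \right)} = - 3 X - 3 q$ ($r{\left(q,X \right)} = \left(q + X\right) \left(-3\right) = \left(X + q\right) \left(-3\right) = - 3 X - 3 q$)
$41 - \left(r{\left(4,S{\left(3,z \right)} \right)} + 1\right)^{2} = 41 - \left(\left(\left(-3\right) 1 - 12\right) + 1\right)^{2} = 41 - \left(\left(-3 - 12\right) + 1\right)^{2} = 41 - \left(-15 + 1\right)^{2} = 41 - \left(-14\right)^{2} = 41 - 196 = -155$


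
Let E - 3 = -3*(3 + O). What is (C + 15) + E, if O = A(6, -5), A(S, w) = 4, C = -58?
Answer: -61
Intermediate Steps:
O = 4
E = -18 (E = 3 - 3*(3 + 4) = 3 - 3*7 = 3 - 21 = -18)
(C + 15) + E = (-58 + 15) - 18 = -43 - 18 = -61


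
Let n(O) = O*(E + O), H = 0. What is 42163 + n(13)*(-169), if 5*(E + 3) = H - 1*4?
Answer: 109753/5 ≈ 21951.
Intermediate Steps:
E = -19/5 (E = -3 + (0 - 1*4)/5 = -3 + (0 - 4)/5 = -3 + (⅕)*(-4) = -3 - ⅘ = -19/5 ≈ -3.8000)
n(O) = O*(-19/5 + O)
42163 + n(13)*(-169) = 42163 + ((⅕)*13*(-19 + 5*13))*(-169) = 42163 + ((⅕)*13*(-19 + 65))*(-169) = 42163 + ((⅕)*13*46)*(-169) = 42163 + (598/5)*(-169) = 42163 - 101062/5 = 109753/5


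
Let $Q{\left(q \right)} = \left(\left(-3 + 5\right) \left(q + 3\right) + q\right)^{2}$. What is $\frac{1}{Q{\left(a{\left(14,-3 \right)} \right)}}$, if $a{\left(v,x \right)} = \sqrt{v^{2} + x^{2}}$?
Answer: $\frac{209}{363609} - \frac{4 \sqrt{205}}{363609} \approx 0.00041729$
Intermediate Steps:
$Q{\left(q \right)} = \left(6 + 3 q\right)^{2}$ ($Q{\left(q \right)} = \left(2 \left(3 + q\right) + q\right)^{2} = \left(\left(6 + 2 q\right) + q\right)^{2} = \left(6 + 3 q\right)^{2}$)
$\frac{1}{Q{\left(a{\left(14,-3 \right)} \right)}} = \frac{1}{9 \left(2 + \sqrt{14^{2} + \left(-3\right)^{2}}\right)^{2}} = \frac{1}{9 \left(2 + \sqrt{196 + 9}\right)^{2}} = \frac{1}{9 \left(2 + \sqrt{205}\right)^{2}}$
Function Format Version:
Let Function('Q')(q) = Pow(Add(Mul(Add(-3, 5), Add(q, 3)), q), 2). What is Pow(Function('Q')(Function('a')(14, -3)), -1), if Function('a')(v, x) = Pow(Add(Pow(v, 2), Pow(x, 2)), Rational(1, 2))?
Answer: Add(Rational(209, 363609), Mul(Rational(-4, 363609), Pow(205, Rational(1, 2)))) ≈ 0.00041729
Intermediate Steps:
Function('Q')(q) = Pow(Add(6, Mul(3, q)), 2) (Function('Q')(q) = Pow(Add(Mul(2, Add(3, q)), q), 2) = Pow(Add(Add(6, Mul(2, q)), q), 2) = Pow(Add(6, Mul(3, q)), 2))
Pow(Function('Q')(Function('a')(14, -3)), -1) = Pow(Mul(9, Pow(Add(2, Pow(Add(Pow(14, 2), Pow(-3, 2)), Rational(1, 2))), 2)), -1) = Pow(Mul(9, Pow(Add(2, Pow(Add(196, 9), Rational(1, 2))), 2)), -1) = Pow(Mul(9, Pow(Add(2, Pow(205, Rational(1, 2))), 2)), -1) = Mul(Rational(1, 9), Pow(Add(2, Pow(205, Rational(1, 2))), -2))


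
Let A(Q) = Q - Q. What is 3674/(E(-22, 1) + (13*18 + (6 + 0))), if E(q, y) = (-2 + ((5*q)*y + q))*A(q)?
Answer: 1837/120 ≈ 15.308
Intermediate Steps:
A(Q) = 0
E(q, y) = 0 (E(q, y) = (-2 + ((5*q)*y + q))*0 = (-2 + (5*q*y + q))*0 = (-2 + (q + 5*q*y))*0 = (-2 + q + 5*q*y)*0 = 0)
3674/(E(-22, 1) + (13*18 + (6 + 0))) = 3674/(0 + (13*18 + (6 + 0))) = 3674/(0 + (234 + 6)) = 3674/(0 + 240) = 3674/240 = (1/240)*3674 = 1837/120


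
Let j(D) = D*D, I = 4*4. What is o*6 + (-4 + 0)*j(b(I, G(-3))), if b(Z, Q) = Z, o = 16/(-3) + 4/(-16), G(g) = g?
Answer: -2115/2 ≈ -1057.5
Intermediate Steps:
o = -67/12 (o = 16*(-⅓) + 4*(-1/16) = -16/3 - ¼ = -67/12 ≈ -5.5833)
I = 16
j(D) = D²
o*6 + (-4 + 0)*j(b(I, G(-3))) = -67/12*6 + (-4 + 0)*16² = -67/2 - 4*256 = -67/2 - 1024 = -2115/2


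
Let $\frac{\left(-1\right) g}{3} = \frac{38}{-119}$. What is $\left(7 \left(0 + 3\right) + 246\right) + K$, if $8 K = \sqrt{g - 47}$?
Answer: $267 + \frac{i \sqrt{652001}}{952} \approx 267.0 + 0.84818 i$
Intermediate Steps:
$g = \frac{114}{119}$ ($g = - 3 \frac{38}{-119} = - 3 \cdot 38 \left(- \frac{1}{119}\right) = \left(-3\right) \left(- \frac{38}{119}\right) = \frac{114}{119} \approx 0.95798$)
$K = \frac{i \sqrt{652001}}{952}$ ($K = \frac{\sqrt{\frac{114}{119} - 47}}{8} = \frac{\sqrt{- \frac{5479}{119}}}{8} = \frac{\frac{1}{119} i \sqrt{652001}}{8} = \frac{i \sqrt{652001}}{952} \approx 0.84818 i$)
$\left(7 \left(0 + 3\right) + 246\right) + K = \left(7 \left(0 + 3\right) + 246\right) + \frac{i \sqrt{652001}}{952} = \left(7 \cdot 3 + 246\right) + \frac{i \sqrt{652001}}{952} = \left(21 + 246\right) + \frac{i \sqrt{652001}}{952} = 267 + \frac{i \sqrt{652001}}{952}$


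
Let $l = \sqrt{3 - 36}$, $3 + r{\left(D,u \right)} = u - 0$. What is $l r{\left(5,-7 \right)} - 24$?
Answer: $-24 - 10 i \sqrt{33} \approx -24.0 - 57.446 i$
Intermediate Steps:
$r{\left(D,u \right)} = -3 + u$ ($r{\left(D,u \right)} = -3 + \left(u - 0\right) = -3 + \left(u + 0\right) = -3 + u$)
$l = i \sqrt{33}$ ($l = \sqrt{-33} = i \sqrt{33} \approx 5.7446 i$)
$l r{\left(5,-7 \right)} - 24 = i \sqrt{33} \left(-3 - 7\right) - 24 = i \sqrt{33} \left(-10\right) - 24 = - 10 i \sqrt{33} - 24 = -24 - 10 i \sqrt{33}$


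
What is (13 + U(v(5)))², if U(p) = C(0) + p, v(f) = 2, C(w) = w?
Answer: 225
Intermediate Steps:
U(p) = p (U(p) = 0 + p = p)
(13 + U(v(5)))² = (13 + 2)² = 15² = 225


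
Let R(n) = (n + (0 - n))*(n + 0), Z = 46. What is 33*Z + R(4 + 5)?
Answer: 1518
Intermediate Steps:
R(n) = 0 (R(n) = (n - n)*n = 0*n = 0)
33*Z + R(4 + 5) = 33*46 + 0 = 1518 + 0 = 1518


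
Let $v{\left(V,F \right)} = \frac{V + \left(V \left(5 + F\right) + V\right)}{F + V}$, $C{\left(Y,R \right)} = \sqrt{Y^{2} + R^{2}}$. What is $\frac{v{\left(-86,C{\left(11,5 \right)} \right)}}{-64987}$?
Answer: $- \frac{32164}{235577875} - \frac{3999 \sqrt{146}}{235577875} \approx -0.00034165$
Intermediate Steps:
$C{\left(Y,R \right)} = \sqrt{R^{2} + Y^{2}}$
$v{\left(V,F \right)} = \frac{2 V + V \left(5 + F\right)}{F + V}$ ($v{\left(V,F \right)} = \frac{V + \left(V + V \left(5 + F\right)\right)}{F + V} = \frac{2 V + V \left(5 + F\right)}{F + V}$)
$\frac{v{\left(-86,C{\left(11,5 \right)} \right)}}{-64987} = \frac{\left(-86\right) \frac{1}{\sqrt{5^{2} + 11^{2}} - 86} \left(7 + \sqrt{5^{2} + 11^{2}}\right)}{-64987} = - \frac{86 \left(7 + \sqrt{25 + 121}\right)}{\sqrt{25 + 121} - 86} \left(- \frac{1}{64987}\right) = - \frac{86 \left(7 + \sqrt{146}\right)}{\sqrt{146} - 86} \left(- \frac{1}{64987}\right) = - \frac{86 \left(7 + \sqrt{146}\right)}{-86 + \sqrt{146}} \left(- \frac{1}{64987}\right) = \frac{86 \left(7 + \sqrt{146}\right)}{64987 \left(-86 + \sqrt{146}\right)}$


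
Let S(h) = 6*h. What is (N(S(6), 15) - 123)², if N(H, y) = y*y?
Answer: 10404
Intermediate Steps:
N(H, y) = y²
(N(S(6), 15) - 123)² = (15² - 123)² = (225 - 123)² = 102² = 10404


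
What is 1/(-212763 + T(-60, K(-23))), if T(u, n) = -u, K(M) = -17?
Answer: -1/212703 ≈ -4.7014e-6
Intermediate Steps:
1/(-212763 + T(-60, K(-23))) = 1/(-212763 - 1*(-60)) = 1/(-212763 + 60) = 1/(-212703) = -1/212703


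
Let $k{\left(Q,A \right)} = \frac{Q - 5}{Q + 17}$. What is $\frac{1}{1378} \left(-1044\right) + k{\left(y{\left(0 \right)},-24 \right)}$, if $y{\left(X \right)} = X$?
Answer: $- \frac{12319}{11713} \approx -1.0517$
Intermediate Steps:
$k{\left(Q,A \right)} = \frac{-5 + Q}{17 + Q}$
$\frac{1}{1378} \left(-1044\right) + k{\left(y{\left(0 \right)},-24 \right)} = \frac{1}{1378} \left(-1044\right) + \frac{-5 + 0}{17 + 0} = \frac{1}{1378} \left(-1044\right) + \frac{1}{17} \left(-5\right) = - \frac{522}{689} + \frac{1}{17} \left(-5\right) = - \frac{522}{689} - \frac{5}{17} = - \frac{12319}{11713}$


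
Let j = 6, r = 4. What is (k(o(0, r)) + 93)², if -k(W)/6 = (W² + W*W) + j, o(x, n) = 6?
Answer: 140625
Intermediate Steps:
k(W) = -36 - 12*W² (k(W) = -6*((W² + W*W) + 6) = -6*((W² + W²) + 6) = -6*(2*W² + 6) = -6*(6 + 2*W²) = -36 - 12*W²)
(k(o(0, r)) + 93)² = ((-36 - 12*6²) + 93)² = ((-36 - 12*36) + 93)² = ((-36 - 432) + 93)² = (-468 + 93)² = (-375)² = 140625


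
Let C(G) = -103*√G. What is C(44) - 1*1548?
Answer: -1548 - 206*√11 ≈ -2231.2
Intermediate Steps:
C(44) - 1*1548 = -206*√11 - 1*1548 = -206*√11 - 1548 = -1548 - 206*√11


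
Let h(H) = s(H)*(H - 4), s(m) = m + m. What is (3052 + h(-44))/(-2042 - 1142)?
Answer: -1819/796 ≈ -2.2852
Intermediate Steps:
s(m) = 2*m
h(H) = 2*H*(-4 + H) (h(H) = (2*H)*(H - 4) = (2*H)*(-4 + H) = 2*H*(-4 + H))
(3052 + h(-44))/(-2042 - 1142) = (3052 + 2*(-44)*(-4 - 44))/(-2042 - 1142) = (3052 + 2*(-44)*(-48))/(-3184) = (3052 + 4224)*(-1/3184) = 7276*(-1/3184) = -1819/796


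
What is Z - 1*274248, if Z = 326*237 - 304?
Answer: -197290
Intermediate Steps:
Z = 76958 (Z = 77262 - 304 = 76958)
Z - 1*274248 = 76958 - 1*274248 = 76958 - 274248 = -197290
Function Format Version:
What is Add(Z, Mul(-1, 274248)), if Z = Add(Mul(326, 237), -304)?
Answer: -197290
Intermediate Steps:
Z = 76958 (Z = Add(77262, -304) = 76958)
Add(Z, Mul(-1, 274248)) = Add(76958, Mul(-1, 274248)) = Add(76958, -274248) = -197290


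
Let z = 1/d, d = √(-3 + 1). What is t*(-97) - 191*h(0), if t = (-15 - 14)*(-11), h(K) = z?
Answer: -30943 + 191*I*√2/2 ≈ -30943.0 + 135.06*I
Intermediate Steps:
d = I*√2 (d = √(-2) = I*√2 ≈ 1.4142*I)
z = -I*√2/2 (z = 1/(I*√2) = -I*√2/2 ≈ -0.70711*I)
h(K) = -I*√2/2
t = 319 (t = -29*(-11) = 319)
t*(-97) - 191*h(0) = 319*(-97) - (-191)*I*√2/2 = -30943 + 191*I*√2/2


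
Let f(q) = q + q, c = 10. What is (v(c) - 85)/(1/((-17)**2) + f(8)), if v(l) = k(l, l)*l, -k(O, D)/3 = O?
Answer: -22253/925 ≈ -24.057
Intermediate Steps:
k(O, D) = -3*O
f(q) = 2*q
v(l) = -3*l**2 (v(l) = (-3*l)*l = -3*l**2)
(v(c) - 85)/(1/((-17)**2) + f(8)) = (-3*10**2 - 85)/(1/((-17)**2) + 2*8) = (-3*100 - 85)/(1/289 + 16) = (-300 - 85)/(1/289 + 16) = -385/4625/289 = -385*289/4625 = -22253/925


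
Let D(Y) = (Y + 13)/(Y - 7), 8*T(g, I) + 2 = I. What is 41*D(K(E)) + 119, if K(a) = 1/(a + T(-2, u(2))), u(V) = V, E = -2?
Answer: 152/3 ≈ 50.667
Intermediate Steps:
T(g, I) = -1/4 + I/8
K(a) = 1/a (K(a) = 1/(a + (-1/4 + (1/8)*2)) = 1/(a + (-1/4 + 1/4)) = 1/(a + 0) = 1/a)
D(Y) = (13 + Y)/(-7 + Y)
41*D(K(E)) + 119 = 41*((13 + 1/(-2))/(-7 + 1/(-2))) + 119 = 41*((13 - 1/2)/(-7 - 1/2)) + 119 = 41*((25/2)/(-15/2)) + 119 = 41*(-2/15*25/2) + 119 = 41*(-5/3) + 119 = -205/3 + 119 = 152/3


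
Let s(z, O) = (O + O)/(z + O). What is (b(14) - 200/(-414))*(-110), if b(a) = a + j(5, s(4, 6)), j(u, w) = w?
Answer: -357104/207 ≈ -1725.1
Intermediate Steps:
s(z, O) = 2*O/(O + z) (s(z, O) = (2*O)/(O + z) = 2*O/(O + z))
b(a) = 6/5 + a (b(a) = a + 2*6/(6 + 4) = a + 2*6/10 = a + 2*6*(⅒) = a + 6/5 = 6/5 + a)
(b(14) - 200/(-414))*(-110) = ((6/5 + 14) - 200/(-414))*(-110) = (76/5 - 200*(-1/414))*(-110) = (76/5 + 100/207)*(-110) = (16232/1035)*(-110) = -357104/207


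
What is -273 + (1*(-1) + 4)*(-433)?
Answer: -1572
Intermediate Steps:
-273 + (1*(-1) + 4)*(-433) = -273 + (-1 + 4)*(-433) = -273 + 3*(-433) = -273 - 1299 = -1572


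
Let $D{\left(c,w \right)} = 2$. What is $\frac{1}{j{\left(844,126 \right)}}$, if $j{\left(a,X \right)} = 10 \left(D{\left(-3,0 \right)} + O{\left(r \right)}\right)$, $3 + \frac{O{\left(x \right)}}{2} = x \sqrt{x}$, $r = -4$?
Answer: $- \frac{1}{680} + \frac{i}{170} \approx -0.0014706 + 0.0058824 i$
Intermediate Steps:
$O{\left(x \right)} = -6 + 2 x^{\frac{3}{2}}$ ($O{\left(x \right)} = -6 + 2 x \sqrt{x} = -6 + 2 x^{\frac{3}{2}}$)
$j{\left(a,X \right)} = -40 - 160 i$ ($j{\left(a,X \right)} = 10 \left(2 - \left(6 - 2 \left(-4\right)^{\frac{3}{2}}\right)\right) = 10 \left(2 - \left(6 - 2 \left(- 8 i\right)\right)\right) = 10 \left(2 - \left(6 + 16 i\right)\right) = 10 \left(-4 - 16 i\right) = -40 - 160 i$)
$\frac{1}{j{\left(844,126 \right)}} = \frac{1}{-40 - 160 i} = \frac{-40 + 160 i}{27200}$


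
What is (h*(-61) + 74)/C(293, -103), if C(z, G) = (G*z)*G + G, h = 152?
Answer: -4599/1554167 ≈ -0.0029591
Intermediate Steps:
C(z, G) = G + z*G**2 (C(z, G) = z*G**2 + G = G + z*G**2)
(h*(-61) + 74)/C(293, -103) = (152*(-61) + 74)/((-103*(1 - 103*293))) = (-9272 + 74)/((-103*(1 - 30179))) = -9198/((-103*(-30178))) = -9198/3108334 = -9198*1/3108334 = -4599/1554167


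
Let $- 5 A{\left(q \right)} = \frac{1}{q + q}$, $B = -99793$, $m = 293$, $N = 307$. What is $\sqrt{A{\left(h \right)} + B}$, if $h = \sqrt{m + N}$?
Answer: $\frac{\sqrt{-359254800 - 6 \sqrt{6}}}{60} \approx 315.9 i$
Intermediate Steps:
$h = 10 \sqrt{6}$ ($h = \sqrt{293 + 307} = \sqrt{600} = 10 \sqrt{6} \approx 24.495$)
$A{\left(q \right)} = - \frac{1}{10 q}$ ($A{\left(q \right)} = - \frac{1}{5 \left(q + q\right)} = - \frac{1}{5 \cdot 2 q} = - \frac{\frac{1}{2} \frac{1}{q}}{5} = - \frac{1}{10 q}$)
$\sqrt{A{\left(h \right)} + B} = \sqrt{- \frac{1}{10 \cdot 10 \sqrt{6}} - 99793} = \sqrt{- \frac{\frac{1}{60} \sqrt{6}}{10} - 99793} = \sqrt{- \frac{\sqrt{6}}{600} - 99793} = \sqrt{-99793 - \frac{\sqrt{6}}{600}}$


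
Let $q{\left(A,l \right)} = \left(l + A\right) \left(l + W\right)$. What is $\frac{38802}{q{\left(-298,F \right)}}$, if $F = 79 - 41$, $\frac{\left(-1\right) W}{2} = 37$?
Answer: $\frac{6467}{1560} \approx 4.1455$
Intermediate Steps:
$W = -74$ ($W = \left(-2\right) 37 = -74$)
$F = 38$
$q{\left(A,l \right)} = \left(-74 + l\right) \left(A + l\right)$ ($q{\left(A,l \right)} = \left(l + A\right) \left(l - 74\right) = \left(A + l\right) \left(-74 + l\right) = \left(-74 + l\right) \left(A + l\right)$)
$\frac{38802}{q{\left(-298,F \right)}} = \frac{38802}{38^{2} - -22052 - 2812 - 11324} = \frac{38802}{1444 + 22052 - 2812 - 11324} = \frac{38802}{9360} = 38802 \cdot \frac{1}{9360} = \frac{6467}{1560}$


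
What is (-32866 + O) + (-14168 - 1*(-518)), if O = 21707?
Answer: -24809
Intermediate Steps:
(-32866 + O) + (-14168 - 1*(-518)) = (-32866 + 21707) + (-14168 - 1*(-518)) = -11159 + (-14168 + 518) = -11159 - 13650 = -24809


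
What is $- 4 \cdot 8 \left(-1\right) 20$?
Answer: $640$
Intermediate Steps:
$- 4 \cdot 8 \left(-1\right) 20 = \left(-4\right) \left(-8\right) 20 = 32 \cdot 20 = 640$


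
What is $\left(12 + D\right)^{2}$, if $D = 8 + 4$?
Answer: $576$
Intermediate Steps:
$D = 12$
$\left(12 + D\right)^{2} = \left(12 + 12\right)^{2} = 24^{2} = 576$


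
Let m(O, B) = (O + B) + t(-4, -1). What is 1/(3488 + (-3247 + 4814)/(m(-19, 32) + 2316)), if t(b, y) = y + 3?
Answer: 2331/8132095 ≈ 0.00028664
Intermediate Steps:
t(b, y) = 3 + y
m(O, B) = 2 + B + O (m(O, B) = (O + B) + (3 - 1) = (B + O) + 2 = 2 + B + O)
1/(3488 + (-3247 + 4814)/(m(-19, 32) + 2316)) = 1/(3488 + (-3247 + 4814)/((2 + 32 - 19) + 2316)) = 1/(3488 + 1567/(15 + 2316)) = 1/(3488 + 1567/2331) = 1/(8132095/2331) = 2331/8132095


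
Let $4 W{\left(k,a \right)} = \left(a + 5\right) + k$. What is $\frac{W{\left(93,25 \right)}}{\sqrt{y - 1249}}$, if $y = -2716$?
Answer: $- \frac{123 i \sqrt{3965}}{15860} \approx - 0.48834 i$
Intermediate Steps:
$W{\left(k,a \right)} = \frac{5}{4} + \frac{a}{4} + \frac{k}{4}$ ($W{\left(k,a \right)} = \frac{\left(a + 5\right) + k}{4} = \frac{\left(5 + a\right) + k}{4} = \frac{5 + a + k}{4} = \frac{5}{4} + \frac{a}{4} + \frac{k}{4}$)
$\frac{W{\left(93,25 \right)}}{\sqrt{y - 1249}} = \frac{\frac{5}{4} + \frac{1}{4} \cdot 25 + \frac{1}{4} \cdot 93}{\sqrt{-2716 - 1249}} = \frac{\frac{5}{4} + \frac{25}{4} + \frac{93}{4}}{\sqrt{-3965}} = \frac{123}{4 i \sqrt{3965}} = \frac{123 \left(- \frac{i \sqrt{3965}}{3965}\right)}{4} = - \frac{123 i \sqrt{3965}}{15860}$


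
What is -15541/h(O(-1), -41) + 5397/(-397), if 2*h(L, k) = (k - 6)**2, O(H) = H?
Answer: -24261527/876973 ≈ -27.665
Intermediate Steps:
h(L, k) = (-6 + k)**2/2 (h(L, k) = (k - 6)**2/2 = (-6 + k)**2/2)
-15541/h(O(-1), -41) + 5397/(-397) = -15541*2/(-6 - 41)**2 + 5397/(-397) = -15541/((1/2)*(-47)**2) + 5397*(-1/397) = -15541/((1/2)*2209) - 5397/397 = -15541/2209/2 - 5397/397 = -15541*2/2209 - 5397/397 = -31082/2209 - 5397/397 = -24261527/876973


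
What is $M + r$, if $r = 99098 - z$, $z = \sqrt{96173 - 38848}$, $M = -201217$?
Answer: $-102119 - 5 \sqrt{2293} \approx -1.0236 \cdot 10^{5}$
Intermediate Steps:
$z = 5 \sqrt{2293}$ ($z = \sqrt{57325} = 5 \sqrt{2293} \approx 239.43$)
$r = 99098 - 5 \sqrt{2293} \approx 98859.0$
$M + r = -201217 + \left(99098 - 5 \sqrt{2293}\right) = -102119 - 5 \sqrt{2293}$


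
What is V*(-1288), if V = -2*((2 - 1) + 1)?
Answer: 5152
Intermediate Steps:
V = -4 (V = -2*(1 + 1) = -2*2 = -4)
V*(-1288) = -4*(-1288) = 5152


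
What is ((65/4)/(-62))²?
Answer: 4225/61504 ≈ 0.068695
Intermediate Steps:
((65/4)/(-62))² = ((65*(¼))*(-1/62))² = ((65/4)*(-1/62))² = (-65/248)² = 4225/61504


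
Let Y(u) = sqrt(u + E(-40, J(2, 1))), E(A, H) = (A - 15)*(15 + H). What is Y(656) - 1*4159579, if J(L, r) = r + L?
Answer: -4159579 + I*sqrt(334) ≈ -4.1596e+6 + 18.276*I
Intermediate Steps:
J(L, r) = L + r
E(A, H) = (-15 + A)*(15 + H)
Y(u) = sqrt(-990 + u) (Y(u) = sqrt(u + (-225 - 15*(2 + 1) + 15*(-40) - 40*(2 + 1))) = sqrt(u + (-225 - 15*3 - 600 - 40*3)) = sqrt(u + (-225 - 45 - 600 - 120)) = sqrt(u - 990) = sqrt(-990 + u))
Y(656) - 1*4159579 = sqrt(-990 + 656) - 1*4159579 = sqrt(-334) - 4159579 = I*sqrt(334) - 4159579 = -4159579 + I*sqrt(334)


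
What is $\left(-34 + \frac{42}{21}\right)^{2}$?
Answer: $1024$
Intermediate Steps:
$\left(-34 + \frac{42}{21}\right)^{2} = \left(-34 + 42 \cdot \frac{1}{21}\right)^{2} = \left(-34 + 2\right)^{2} = \left(-32\right)^{2} = 1024$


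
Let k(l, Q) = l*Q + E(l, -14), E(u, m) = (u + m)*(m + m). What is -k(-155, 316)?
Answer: 44248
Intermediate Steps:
E(u, m) = 2*m*(m + u) (E(u, m) = (m + u)*(2*m) = 2*m*(m + u))
k(l, Q) = 392 - 28*l + Q*l (k(l, Q) = l*Q + 2*(-14)*(-14 + l) = Q*l + (392 - 28*l) = 392 - 28*l + Q*l)
-k(-155, 316) = -(392 - 28*(-155) + 316*(-155)) = -(392 + 4340 - 48980) = -1*(-44248) = 44248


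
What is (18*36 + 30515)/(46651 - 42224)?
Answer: 31163/4427 ≈ 7.0393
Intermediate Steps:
(18*36 + 30515)/(46651 - 42224) = (648 + 30515)/4427 = 31163*(1/4427) = 31163/4427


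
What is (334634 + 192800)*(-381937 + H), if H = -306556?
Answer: -363134616962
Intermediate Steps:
(334634 + 192800)*(-381937 + H) = (334634 + 192800)*(-381937 - 306556) = 527434*(-688493) = -363134616962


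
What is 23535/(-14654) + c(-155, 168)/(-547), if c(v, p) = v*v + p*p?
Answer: -778530491/8015738 ≈ -97.125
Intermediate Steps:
c(v, p) = p² + v² (c(v, p) = v² + p² = p² + v²)
23535/(-14654) + c(-155, 168)/(-547) = 23535/(-14654) + (168² + (-155)²)/(-547) = 23535*(-1/14654) + (28224 + 24025)*(-1/547) = -23535/14654 + 52249*(-1/547) = -23535/14654 - 52249/547 = -778530491/8015738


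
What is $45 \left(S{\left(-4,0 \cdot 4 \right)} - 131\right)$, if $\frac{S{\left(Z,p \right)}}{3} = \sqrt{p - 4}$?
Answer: $-5895 + 270 i \approx -5895.0 + 270.0 i$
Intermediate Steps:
$S{\left(Z,p \right)} = 3 \sqrt{-4 + p}$ ($S{\left(Z,p \right)} = 3 \sqrt{p - 4} = 3 \sqrt{-4 + p}$)
$45 \left(S{\left(-4,0 \cdot 4 \right)} - 131\right) = 45 \left(3 \sqrt{-4 + 0 \cdot 4} - 131\right) = 45 \left(3 \sqrt{-4 + 0} - 131\right) = 45 \left(3 \sqrt{-4} - 131\right) = 45 \left(3 \cdot 2 i - 131\right) = 45 \left(6 i - 131\right) = 45 \left(-131 + 6 i\right) = -5895 + 270 i$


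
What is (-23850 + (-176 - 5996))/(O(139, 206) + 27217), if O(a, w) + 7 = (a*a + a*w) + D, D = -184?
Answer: -30022/74981 ≈ -0.40039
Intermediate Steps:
O(a, w) = -191 + a² + a*w (O(a, w) = -7 + ((a*a + a*w) - 184) = -7 + ((a² + a*w) - 184) = -7 + (-184 + a² + a*w) = -191 + a² + a*w)
(-23850 + (-176 - 5996))/(O(139, 206) + 27217) = (-23850 + (-176 - 5996))/((-191 + 139² + 139*206) + 27217) = (-23850 - 6172)/((-191 + 19321 + 28634) + 27217) = -30022/(47764 + 27217) = -30022/74981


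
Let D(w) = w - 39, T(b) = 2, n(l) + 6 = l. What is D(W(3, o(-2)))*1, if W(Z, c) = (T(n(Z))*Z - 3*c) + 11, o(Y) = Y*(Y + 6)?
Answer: 2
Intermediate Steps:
n(l) = -6 + l
o(Y) = Y*(6 + Y)
W(Z, c) = 11 - 3*c + 2*Z (W(Z, c) = (2*Z - 3*c) + 11 = (-3*c + 2*Z) + 11 = 11 - 3*c + 2*Z)
D(w) = -39 + w
D(W(3, o(-2)))*1 = (-39 + (11 - (-6)*(6 - 2) + 2*3))*1 = (-39 + (11 - (-6)*4 + 6))*1 = (-39 + (11 - 3*(-8) + 6))*1 = (-39 + (11 + 24 + 6))*1 = (-39 + 41)*1 = 2*1 = 2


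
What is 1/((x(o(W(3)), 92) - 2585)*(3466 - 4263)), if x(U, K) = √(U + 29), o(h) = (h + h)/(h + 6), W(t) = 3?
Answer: 7755/15977129042 + √267/15977129042 ≈ 4.8640e-7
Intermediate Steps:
o(h) = 2*h/(6 + h) (o(h) = (2*h)/(6 + h) = 2*h/(6 + h))
x(U, K) = √(29 + U)
1/((x(o(W(3)), 92) - 2585)*(3466 - 4263)) = 1/((√(29 + 2*3/(6 + 3)) - 2585)*(3466 - 4263)) = 1/(√(29 + 2*3/9) - 2585*(-797)) = -1/797/(√(29 + 2*3*(⅑)) - 2585) = -1/797/(√(29 + ⅔) - 2585) = -1/797/(√(89/3) - 2585) = -1/797/(√267/3 - 2585) = -1/797/(-2585 + √267/3) = -1/(797*(-2585 + √267/3))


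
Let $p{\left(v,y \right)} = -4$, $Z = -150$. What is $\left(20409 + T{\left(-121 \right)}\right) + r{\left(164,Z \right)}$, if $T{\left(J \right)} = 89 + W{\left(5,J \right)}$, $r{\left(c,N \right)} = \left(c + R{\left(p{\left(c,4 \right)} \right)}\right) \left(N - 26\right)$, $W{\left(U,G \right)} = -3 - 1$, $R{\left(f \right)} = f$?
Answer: $-7666$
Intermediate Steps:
$W{\left(U,G \right)} = -4$
$r{\left(c,N \right)} = \left(-26 + N\right) \left(-4 + c\right)$ ($r{\left(c,N \right)} = \left(c - 4\right) \left(N - 26\right) = \left(-4 + c\right) \left(-26 + N\right) = \left(-26 + N\right) \left(-4 + c\right)$)
$T{\left(J \right)} = 85$ ($T{\left(J \right)} = 89 - 4 = 85$)
$\left(20409 + T{\left(-121 \right)}\right) + r{\left(164,Z \right)} = \left(20409 + 85\right) - 28160 = 20494 + \left(104 - 4264 + 600 - 24600\right) = 20494 - 28160 = -7666$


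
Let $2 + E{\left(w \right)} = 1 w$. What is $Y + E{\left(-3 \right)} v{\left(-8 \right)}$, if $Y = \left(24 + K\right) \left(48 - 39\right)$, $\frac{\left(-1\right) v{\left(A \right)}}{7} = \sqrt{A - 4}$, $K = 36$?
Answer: $540 + 70 i \sqrt{3} \approx 540.0 + 121.24 i$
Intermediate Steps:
$v{\left(A \right)} = - 7 \sqrt{-4 + A}$ ($v{\left(A \right)} = - 7 \sqrt{A - 4} = - 7 \sqrt{-4 + A}$)
$E{\left(w \right)} = -2 + w$ ($E{\left(w \right)} = -2 + 1 w = -2 + w$)
$Y = 540$ ($Y = \left(24 + 36\right) \left(48 - 39\right) = 60 \cdot 9 = 540$)
$Y + E{\left(-3 \right)} v{\left(-8 \right)} = 540 + \left(-2 - 3\right) \left(- 7 \sqrt{-4 - 8}\right) = 540 - 5 \left(- 7 \sqrt{-12}\right) = 540 - 5 \left(- 7 \cdot 2 i \sqrt{3}\right) = 540 - 5 \left(- 14 i \sqrt{3}\right) = 540 + 70 i \sqrt{3}$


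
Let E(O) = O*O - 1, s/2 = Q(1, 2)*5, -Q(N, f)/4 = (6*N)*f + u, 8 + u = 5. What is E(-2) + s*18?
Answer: -6477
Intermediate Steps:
u = -3 (u = -8 + 5 = -3)
Q(N, f) = 12 - 24*N*f (Q(N, f) = -4*((6*N)*f - 3) = -4*(6*N*f - 3) = -4*(-3 + 6*N*f) = 12 - 24*N*f)
s = -360 (s = 2*((12 - 24*1*2)*5) = 2*((12 - 48)*5) = 2*(-36*5) = 2*(-180) = -360)
E(O) = -1 + O² (E(O) = O² - 1 = -1 + O²)
E(-2) + s*18 = (-1 + (-2)²) - 360*18 = (-1 + 4) - 6480 = 3 - 6480 = -6477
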